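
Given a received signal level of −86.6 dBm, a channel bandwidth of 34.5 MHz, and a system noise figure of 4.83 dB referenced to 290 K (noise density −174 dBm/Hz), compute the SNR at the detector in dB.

Noise floor: N = −174 + 10 log₁₀(B) + NF
10 log₁₀(3.45×10⁷) = 75.38 dB
N = −174 + 75.38 + 4.83 = −93.79 dBm
SNR = P_sig − N = −86.6 − (−93.79) = 7.19 dB → 7.2 dB

7.2 dB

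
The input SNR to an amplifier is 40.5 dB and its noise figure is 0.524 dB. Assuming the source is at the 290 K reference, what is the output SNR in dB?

By definition F = SNR_in/SNR_out, so in dB: SNR_out = SNR_in − NF
SNR_out = 40.5 − 0.524 = 39.976 dB

39.976 dB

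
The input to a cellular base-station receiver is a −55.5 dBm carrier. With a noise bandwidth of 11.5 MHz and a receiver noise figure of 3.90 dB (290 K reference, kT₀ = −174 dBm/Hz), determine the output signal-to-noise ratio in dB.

44.0 dB

Noise floor: N = −174 + 10 log₁₀(B) + NF
10 log₁₀(1.15×10⁷) = 70.61 dB
N = −174 + 70.61 + 3.90 = −99.49 dBm
SNR = P_sig − N = −55.5 − (−99.49) = 43.99 dB → 44.0 dB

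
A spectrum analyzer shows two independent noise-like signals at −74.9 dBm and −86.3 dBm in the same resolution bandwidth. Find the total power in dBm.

Convert to linear, add, convert back:
P₁ = 3.24×10⁻¹¹ W, P₂ = 2.34×10⁻¹² W
P_tot = 3.47×10⁻¹¹ W → 10 log₁₀(P_tot / 10⁻³) = −74.6 dBm

−74.6 dBm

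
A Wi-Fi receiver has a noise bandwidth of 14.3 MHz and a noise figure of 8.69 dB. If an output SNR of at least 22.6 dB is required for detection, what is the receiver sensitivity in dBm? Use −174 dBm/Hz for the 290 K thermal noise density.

−71.2 dBm

Sensitivity = −174 + 10 log₁₀(B) + NF + SNR_min
= −174 + 71.55 + 8.69 + 22.6
= −71.16 dBm → −71.2 dBm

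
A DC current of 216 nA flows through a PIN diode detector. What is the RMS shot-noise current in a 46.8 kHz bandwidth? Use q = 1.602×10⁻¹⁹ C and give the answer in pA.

I_n = √(2qI·B)
2qI·B = 2 × 1.602×10⁻¹⁹ × 2.16×10⁻⁷ × 4.68×10⁴ = 3.24×10⁻²¹ A²
I_n = √(3.24×10⁻²¹) = 5.69×10⁻¹¹ A = 56.9 pA

56.9 pA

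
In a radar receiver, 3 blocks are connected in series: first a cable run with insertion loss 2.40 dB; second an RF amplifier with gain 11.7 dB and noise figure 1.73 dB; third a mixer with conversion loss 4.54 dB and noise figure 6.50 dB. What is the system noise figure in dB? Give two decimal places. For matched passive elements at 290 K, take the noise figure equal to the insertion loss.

Convert to linear (a loss of L dB is a gain of −L dB): F_i = 10^(NF_i/10), G_i = 10^(G_i,dB/10)
  Stage 1: F_1 = 10^(2.40/10) = 1.738, G_1 = 10^(−2.40/10) = 0.5754
  Stage 2: F_2 = 10^(1.73/10) = 1.489, G_2 = 10^(11.7/10) = 14.79
  Stage 3: F_3 = 10^(6.50/10) = 4.467, G_3 = 10^(−4.54/10) = 0.3516
Friis cascade:
  F = 1.738 + (1.489 − 1)/0.5754 + (4.467 − 1)/8.511 = 2.996
NF = 10 log₁₀(2.996) = 4.76 dB

4.76 dB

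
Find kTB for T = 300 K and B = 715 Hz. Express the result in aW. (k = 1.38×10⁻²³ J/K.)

P_n = kTB = 1.38×10⁻²³ × 300 × 7.15×10² = 2.96×10⁻¹⁸ W = 2.96 aW

2.96 aW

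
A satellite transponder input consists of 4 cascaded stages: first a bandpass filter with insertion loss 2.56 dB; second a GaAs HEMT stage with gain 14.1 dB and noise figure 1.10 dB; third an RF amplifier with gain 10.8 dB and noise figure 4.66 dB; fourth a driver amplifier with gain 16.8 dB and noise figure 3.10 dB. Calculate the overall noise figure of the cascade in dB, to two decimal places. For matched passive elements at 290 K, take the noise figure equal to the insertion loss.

3.92 dB

Convert to linear (a loss of L dB is a gain of −L dB): F_i = 10^(NF_i/10), G_i = 10^(G_i,dB/10)
  Stage 1: F_1 = 10^(2.56/10) = 1.803, G_1 = 10^(−2.56/10) = 0.5546
  Stage 2: F_2 = 10^(1.10/10) = 1.288, G_2 = 10^(14.1/10) = 25.70
  Stage 3: F_3 = 10^(4.66/10) = 2.924, G_3 = 10^(10.8/10) = 12.02
  Stage 4: F_4 = 10^(3.10/10) = 2.042, G_4 = 10^(16.8/10) = 47.86
Friis cascade:
  F = 1.803 + (1.288 − 1)/0.5546 + (2.924 − 1)/14.26 + (2.042 − 1)/171.4 = 2.464
NF = 10 log₁₀(2.464) = 3.92 dB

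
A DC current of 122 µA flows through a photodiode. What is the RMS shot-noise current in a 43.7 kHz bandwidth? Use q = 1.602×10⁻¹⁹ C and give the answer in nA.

1.31 nA

I_n = √(2qI·B)
2qI·B = 2 × 1.602×10⁻¹⁹ × 1.22×10⁻⁴ × 4.37×10⁴ = 1.71×10⁻¹⁸ A²
I_n = √(1.71×10⁻¹⁸) = 1.31×10⁻⁹ A = 1.31 nA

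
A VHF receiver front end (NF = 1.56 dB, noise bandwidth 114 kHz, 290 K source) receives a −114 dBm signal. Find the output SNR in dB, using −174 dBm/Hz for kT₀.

7.9 dB

Noise floor: N = −174 + 10 log₁₀(B) + NF
10 log₁₀(1.14×10⁵) = 50.57 dB
N = −174 + 50.57 + 1.56 = −121.87 dBm
SNR = P_sig − N = −114 − (−121.87) = 7.87 dB → 7.9 dB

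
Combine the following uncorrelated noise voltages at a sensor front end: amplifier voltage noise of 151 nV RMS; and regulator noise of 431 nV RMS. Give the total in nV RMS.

457 nV

Uncorrelated sources add in power (mean-square): V_tot = √(ΣV_i²)
V_tot = √[(1.51×10⁻⁷)² + (4.31×10⁻⁷)²] = 4.57×10⁻⁷ V = 457 nV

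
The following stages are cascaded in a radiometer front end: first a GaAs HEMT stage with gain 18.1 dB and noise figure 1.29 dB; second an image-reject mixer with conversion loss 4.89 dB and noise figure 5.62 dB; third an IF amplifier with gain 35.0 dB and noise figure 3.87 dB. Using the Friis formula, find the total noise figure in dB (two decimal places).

1.63 dB

Convert to linear (a loss of L dB is a gain of −L dB): F_i = 10^(NF_i/10), G_i = 10^(G_i,dB/10)
  Stage 1: F_1 = 10^(1.29/10) = 1.346, G_1 = 10^(18.1/10) = 64.57
  Stage 2: F_2 = 10^(5.62/10) = 3.648, G_2 = 10^(−4.89/10) = 0.3243
  Stage 3: F_3 = 10^(3.87/10) = 2.438, G_3 = 10^(35.0/10) = 3162
Friis cascade:
  F = 1.346 + (3.648 − 1)/64.57 + (2.438 − 1)/20.94 = 1.456
NF = 10 log₁₀(1.456) = 1.63 dB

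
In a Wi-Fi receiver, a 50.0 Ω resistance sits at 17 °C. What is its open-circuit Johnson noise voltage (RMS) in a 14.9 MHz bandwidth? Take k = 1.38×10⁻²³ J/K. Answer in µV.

3.45 µV

T = 17 °C + 273.15 = 290.15 K
V_n = √(4kTRB)
4kTRB = 4 × 1.38×10⁻²³ × 290.15 × 5.00×10¹ × 1.49×10⁷ = 1.19×10⁻¹¹ V²
V_n = √(1.19×10⁻¹¹) = 3.45×10⁻⁶ V = 3.45 µV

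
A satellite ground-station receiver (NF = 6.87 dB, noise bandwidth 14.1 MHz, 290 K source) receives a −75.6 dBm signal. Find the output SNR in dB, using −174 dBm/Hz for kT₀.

20.0 dB

Noise floor: N = −174 + 10 log₁₀(B) + NF
10 log₁₀(1.41×10⁷) = 71.49 dB
N = −174 + 71.49 + 6.87 = −95.64 dBm
SNR = P_sig − N = −75.6 − (−95.64) = 20.04 dB → 20.0 dB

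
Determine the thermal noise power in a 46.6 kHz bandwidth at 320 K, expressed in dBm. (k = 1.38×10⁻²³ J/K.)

P_n = kTB = 1.38×10⁻²³ × 320 × 4.66×10⁴ = 2.06×10⁻¹⁶ W
In dBm: 10 log₁₀(2.06×10⁻¹⁶ / 10⁻³) = −126.9 dBm

−126.9 dBm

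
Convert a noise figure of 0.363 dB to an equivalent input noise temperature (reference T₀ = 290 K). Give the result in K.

F = 10^(0.363/10) = 1.08718
T_e = (F − 1)·T₀ = (1.08718 − 1) × 290 = 25.3 K

25.3 K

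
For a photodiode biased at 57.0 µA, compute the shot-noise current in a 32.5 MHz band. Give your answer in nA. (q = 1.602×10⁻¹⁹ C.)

I_n = √(2qI·B)
2qI·B = 2 × 1.602×10⁻¹⁹ × 5.70×10⁻⁵ × 3.25×10⁷ = 5.94×10⁻¹⁶ A²
I_n = √(5.94×10⁻¹⁶) = 2.44×10⁻⁸ A = 24.4 nA

24.4 nA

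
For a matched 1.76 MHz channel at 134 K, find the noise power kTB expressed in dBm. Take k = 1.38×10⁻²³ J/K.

−114.9 dBm

P_n = kTB = 1.38×10⁻²³ × 134 × 1.76×10⁶ = 3.25×10⁻¹⁵ W
In dBm: 10 log₁₀(3.25×10⁻¹⁵ / 10⁻³) = −114.9 dBm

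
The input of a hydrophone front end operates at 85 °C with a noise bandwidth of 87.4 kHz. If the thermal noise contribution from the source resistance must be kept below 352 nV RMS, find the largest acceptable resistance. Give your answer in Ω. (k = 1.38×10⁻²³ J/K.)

71.7 Ω

T = 85 °C + 273.15 = 358.15 K
Johnson–Nyquist: V_n = √(4kTRB) ⇒ R = V_n² / (4kTB)
4kTB = 4 × 1.38×10⁻²³ × 358.15 × 8.74×10⁴ = 1.73×10⁻¹⁵
R = (3.52×10⁻⁷)² / 1.73×10⁻¹⁵ = 7.17×10¹ Ω = 71.7 Ω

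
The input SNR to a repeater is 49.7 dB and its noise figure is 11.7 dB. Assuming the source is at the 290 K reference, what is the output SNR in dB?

By definition F = SNR_in/SNR_out, so in dB: SNR_out = SNR_in − NF
SNR_out = 49.7 − 11.7 = 38.0 dB

38.0 dB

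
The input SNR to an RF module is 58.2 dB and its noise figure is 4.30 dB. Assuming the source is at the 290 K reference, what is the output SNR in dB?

By definition F = SNR_in/SNR_out, so in dB: SNR_out = SNR_in − NF
SNR_out = 58.2 − 4.30 = 53.90 dB

53.90 dB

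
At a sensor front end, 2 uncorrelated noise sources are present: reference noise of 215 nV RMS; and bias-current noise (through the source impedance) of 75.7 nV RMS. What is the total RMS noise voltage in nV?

228 nV

Uncorrelated sources add in power (mean-square): V_tot = √(ΣV_i²)
V_tot = √[(2.15×10⁻⁷)² + (7.57×10⁻⁸)²] = 2.28×10⁻⁷ V = 228 nV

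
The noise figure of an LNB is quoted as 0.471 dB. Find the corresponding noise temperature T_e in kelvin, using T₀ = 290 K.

F = 10^(0.471/10) = 1.11455
T_e = (F − 1)·T₀ = (1.11455 − 1) × 290 = 33.2 K

33.2 K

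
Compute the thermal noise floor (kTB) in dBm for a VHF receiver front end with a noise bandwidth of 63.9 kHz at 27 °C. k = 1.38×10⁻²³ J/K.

T = 27 °C + 273.15 = 300.15 K
P_n = kTB = 1.38×10⁻²³ × 300.15 × 6.39×10⁴ = 2.65×10⁻¹⁶ W
In dBm: 10 log₁₀(2.65×10⁻¹⁶ / 10⁻³) = −125.8 dBm

−125.8 dBm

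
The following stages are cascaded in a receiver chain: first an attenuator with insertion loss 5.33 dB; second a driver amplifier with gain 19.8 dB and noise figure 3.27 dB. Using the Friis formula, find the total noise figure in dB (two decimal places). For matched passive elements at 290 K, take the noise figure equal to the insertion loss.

Convert to linear (a loss of L dB is a gain of −L dB): F_i = 10^(NF_i/10), G_i = 10^(G_i,dB/10)
  Stage 1: F_1 = 10^(5.33/10) = 3.412, G_1 = 10^(−5.33/10) = 0.2931
  Stage 2: F_2 = 10^(3.27/10) = 2.123, G_2 = 10^(19.8/10) = 95.50
Friis cascade:
  F = 3.412 + (2.123 − 1)/0.2931 = 7.244
NF = 10 log₁₀(7.244) = 8.60 dB

8.60 dB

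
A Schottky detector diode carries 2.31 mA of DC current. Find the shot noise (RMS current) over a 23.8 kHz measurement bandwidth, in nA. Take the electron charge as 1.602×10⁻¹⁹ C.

I_n = √(2qI·B)
2qI·B = 2 × 1.602×10⁻¹⁹ × 2.31×10⁻³ × 2.38×10⁴ = 1.76×10⁻¹⁷ A²
I_n = √(1.76×10⁻¹⁷) = 4.20×10⁻⁹ A = 4.20 nA

4.20 nA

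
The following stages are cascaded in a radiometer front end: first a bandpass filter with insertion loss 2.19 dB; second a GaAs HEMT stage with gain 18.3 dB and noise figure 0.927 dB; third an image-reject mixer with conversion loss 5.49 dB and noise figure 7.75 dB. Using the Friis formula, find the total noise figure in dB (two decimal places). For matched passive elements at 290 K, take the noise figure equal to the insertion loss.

3.37 dB

Convert to linear (a loss of L dB is a gain of −L dB): F_i = 10^(NF_i/10), G_i = 10^(G_i,dB/10)
  Stage 1: F_1 = 10^(2.19/10) = 1.656, G_1 = 10^(−2.19/10) = 0.6039
  Stage 2: F_2 = 10^(0.927/10) = 1.238, G_2 = 10^(18.3/10) = 67.61
  Stage 3: F_3 = 10^(7.75/10) = 5.957, G_3 = 10^(−5.49/10) = 0.2825
Friis cascade:
  F = 1.656 + (1.238 − 1)/0.6039 + (5.957 − 1)/40.83 = 2.171
NF = 10 log₁₀(2.171) = 3.37 dB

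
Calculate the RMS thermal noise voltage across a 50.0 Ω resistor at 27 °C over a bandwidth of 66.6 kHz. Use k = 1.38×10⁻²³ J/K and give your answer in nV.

T = 27 °C + 273.15 = 300.15 K
V_n = √(4kTRB)
4kTRB = 4 × 1.38×10⁻²³ × 300.15 × 5.00×10¹ × 6.66×10⁴ = 5.52×10⁻¹⁴ V²
V_n = √(5.52×10⁻¹⁴) = 2.35×10⁻⁷ V = 235 nV

235 nV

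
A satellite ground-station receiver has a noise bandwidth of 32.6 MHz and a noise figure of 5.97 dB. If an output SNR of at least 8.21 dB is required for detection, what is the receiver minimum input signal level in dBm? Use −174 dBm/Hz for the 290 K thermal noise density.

Sensitivity = −174 + 10 log₁₀(B) + NF + SNR_min
= −174 + 75.13 + 5.97 + 8.21
= −84.69 dBm → −84.7 dBm

−84.7 dBm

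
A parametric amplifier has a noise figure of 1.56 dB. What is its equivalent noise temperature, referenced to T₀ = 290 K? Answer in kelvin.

F = 10^(1.56/10) = 1.43219
T_e = (F − 1)·T₀ = (1.43219 − 1) × 290 = 125 K

125 K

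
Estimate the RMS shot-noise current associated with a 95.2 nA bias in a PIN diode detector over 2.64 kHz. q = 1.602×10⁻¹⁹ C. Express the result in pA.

8.97 pA

I_n = √(2qI·B)
2qI·B = 2 × 1.602×10⁻¹⁹ × 9.52×10⁻⁸ × 2.64×10³ = 8.05×10⁻²³ A²
I_n = √(8.05×10⁻²³) = 8.97×10⁻¹² A = 8.97 pA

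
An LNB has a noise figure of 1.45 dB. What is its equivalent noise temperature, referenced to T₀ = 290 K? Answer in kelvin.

115 K

F = 10^(1.45/10) = 1.39637
T_e = (F − 1)·T₀ = (1.39637 − 1) × 290 = 115 K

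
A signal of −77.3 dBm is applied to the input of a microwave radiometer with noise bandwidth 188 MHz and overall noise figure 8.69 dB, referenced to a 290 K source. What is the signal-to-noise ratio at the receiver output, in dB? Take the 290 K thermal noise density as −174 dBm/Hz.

5.3 dB

Noise floor: N = −174 + 10 log₁₀(B) + NF
10 log₁₀(1.88×10⁸) = 82.74 dB
N = −174 + 82.74 + 8.69 = −82.57 dBm
SNR = P_sig − N = −77.3 − (−82.57) = 5.27 dB → 5.3 dB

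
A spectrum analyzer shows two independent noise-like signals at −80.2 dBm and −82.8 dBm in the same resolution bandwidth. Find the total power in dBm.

−78.3 dBm

Convert to linear, add, convert back:
P₁ = 9.55×10⁻¹² W, P₂ = 5.25×10⁻¹² W
P_tot = 1.48×10⁻¹¹ W → 10 log₁₀(P_tot / 10⁻³) = −78.3 dBm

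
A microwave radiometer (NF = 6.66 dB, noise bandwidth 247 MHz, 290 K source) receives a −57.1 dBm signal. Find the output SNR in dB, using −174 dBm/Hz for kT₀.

26.3 dB

Noise floor: N = −174 + 10 log₁₀(B) + NF
10 log₁₀(2.47×10⁸) = 83.93 dB
N = −174 + 83.93 + 6.66 = −83.41 dBm
SNR = P_sig − N = −57.1 − (−83.41) = 26.31 dB → 26.3 dB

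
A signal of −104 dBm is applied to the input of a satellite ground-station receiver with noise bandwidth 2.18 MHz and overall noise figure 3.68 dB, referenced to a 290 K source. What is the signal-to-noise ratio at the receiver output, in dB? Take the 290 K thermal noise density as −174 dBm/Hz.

2.9 dB

Noise floor: N = −174 + 10 log₁₀(B) + NF
10 log₁₀(2.18×10⁶) = 63.38 dB
N = −174 + 63.38 + 3.68 = −106.94 dBm
SNR = P_sig − N = −104 − (−106.94) = 2.94 dB → 2.9 dB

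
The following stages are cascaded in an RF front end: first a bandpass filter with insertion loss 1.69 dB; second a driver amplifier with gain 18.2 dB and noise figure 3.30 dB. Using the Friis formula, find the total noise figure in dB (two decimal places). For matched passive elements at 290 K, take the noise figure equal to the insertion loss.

Convert to linear (a loss of L dB is a gain of −L dB): F_i = 10^(NF_i/10), G_i = 10^(G_i,dB/10)
  Stage 1: F_1 = 10^(1.69/10) = 1.476, G_1 = 10^(−1.69/10) = 0.6776
  Stage 2: F_2 = 10^(3.30/10) = 2.138, G_2 = 10^(18.2/10) = 66.07
Friis cascade:
  F = 1.476 + (2.138 − 1)/0.6776 = 3.155
NF = 10 log₁₀(3.155) = 4.99 dB

4.99 dB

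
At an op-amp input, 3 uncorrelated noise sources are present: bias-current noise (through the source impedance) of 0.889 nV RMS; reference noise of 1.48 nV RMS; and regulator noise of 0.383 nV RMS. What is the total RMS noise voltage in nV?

1.77 nV

Uncorrelated sources add in power (mean-square): V_tot = √(ΣV_i²)
V_tot = √[(8.89×10⁻¹⁰)² + (1.48×10⁻⁹)² + (3.83×10⁻¹⁰)²] = 1.77×10⁻⁹ V = 1.77 nV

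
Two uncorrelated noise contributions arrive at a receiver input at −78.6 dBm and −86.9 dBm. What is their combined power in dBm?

−78.0 dBm

Convert to linear, add, convert back:
P₁ = 1.38×10⁻¹¹ W, P₂ = 2.04×10⁻¹² W
P_tot = 1.58×10⁻¹¹ W → 10 log₁₀(P_tot / 10⁻³) = −78.0 dBm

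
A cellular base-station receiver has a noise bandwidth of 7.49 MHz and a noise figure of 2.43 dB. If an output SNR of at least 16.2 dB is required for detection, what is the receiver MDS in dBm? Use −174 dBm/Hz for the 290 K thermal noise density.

−86.6 dBm

Sensitivity = −174 + 10 log₁₀(B) + NF + SNR_min
= −174 + 68.74 + 2.43 + 16.2
= −86.63 dBm → −86.6 dBm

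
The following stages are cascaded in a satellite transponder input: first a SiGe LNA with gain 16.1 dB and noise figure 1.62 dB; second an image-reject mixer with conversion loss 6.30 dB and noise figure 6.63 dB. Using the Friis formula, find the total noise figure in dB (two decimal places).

1.88 dB

Convert to linear (a loss of L dB is a gain of −L dB): F_i = 10^(NF_i/10), G_i = 10^(G_i,dB/10)
  Stage 1: F_1 = 10^(1.62/10) = 1.452, G_1 = 10^(16.1/10) = 40.74
  Stage 2: F_2 = 10^(6.63/10) = 4.603, G_2 = 10^(−6.30/10) = 0.2344
Friis cascade:
  F = 1.452 + (4.603 − 1)/40.74 = 1.541
NF = 10 log₁₀(1.541) = 1.88 dB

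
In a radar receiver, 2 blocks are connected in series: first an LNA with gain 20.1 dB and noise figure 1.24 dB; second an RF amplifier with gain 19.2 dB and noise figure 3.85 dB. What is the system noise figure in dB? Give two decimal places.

1.29 dB

Convert to linear (a loss of L dB is a gain of −L dB): F_i = 10^(NF_i/10), G_i = 10^(G_i,dB/10)
  Stage 1: F_1 = 10^(1.24/10) = 1.330, G_1 = 10^(20.1/10) = 102.3
  Stage 2: F_2 = 10^(3.85/10) = 2.427, G_2 = 10^(19.2/10) = 83.18
Friis cascade:
  F = 1.330 + (2.427 − 1)/102.3 = 1.344
NF = 10 log₁₀(1.344) = 1.29 dB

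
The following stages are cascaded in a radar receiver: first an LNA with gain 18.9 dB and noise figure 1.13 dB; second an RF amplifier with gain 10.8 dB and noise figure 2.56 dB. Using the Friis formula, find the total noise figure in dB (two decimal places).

1.16 dB

Convert to linear (a loss of L dB is a gain of −L dB): F_i = 10^(NF_i/10), G_i = 10^(G_i,dB/10)
  Stage 1: F_1 = 10^(1.13/10) = 1.297, G_1 = 10^(18.9/10) = 77.62
  Stage 2: F_2 = 10^(2.56/10) = 1.803, G_2 = 10^(10.8/10) = 12.02
Friis cascade:
  F = 1.297 + (1.803 − 1)/77.62 = 1.308
NF = 10 log₁₀(1.308) = 1.16 dB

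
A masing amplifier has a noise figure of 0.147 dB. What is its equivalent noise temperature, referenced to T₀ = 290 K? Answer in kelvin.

9.98 K

F = 10^(0.147/10) = 1.03443
T_e = (F − 1)·T₀ = (1.03443 − 1) × 290 = 9.98 K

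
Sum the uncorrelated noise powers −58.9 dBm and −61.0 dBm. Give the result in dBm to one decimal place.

Convert to linear, add, convert back:
P₁ = 1.29×10⁻⁹ W, P₂ = 7.94×10⁻¹⁰ W
P_tot = 2.08×10⁻⁹ W → 10 log₁₀(P_tot / 10⁻³) = −56.8 dBm

−56.8 dBm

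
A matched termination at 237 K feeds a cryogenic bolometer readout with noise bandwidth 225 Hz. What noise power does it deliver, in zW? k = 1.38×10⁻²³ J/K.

P_n = kTB = 1.38×10⁻²³ × 237 × 2.25×10² = 7.36×10⁻¹⁹ W = 736 zW

736 zW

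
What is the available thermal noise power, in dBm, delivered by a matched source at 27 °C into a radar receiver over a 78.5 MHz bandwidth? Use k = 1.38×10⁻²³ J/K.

−94.9 dBm

T = 27 °C + 273.15 = 300.15 K
P_n = kTB = 1.38×10⁻²³ × 300.15 × 7.85×10⁷ = 3.25×10⁻¹³ W
In dBm: 10 log₁₀(3.25×10⁻¹³ / 10⁻³) = −94.9 dBm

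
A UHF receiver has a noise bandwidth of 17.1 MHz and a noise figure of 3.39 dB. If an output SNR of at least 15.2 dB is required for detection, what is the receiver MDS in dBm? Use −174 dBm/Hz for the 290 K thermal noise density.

−83.1 dBm

Sensitivity = −174 + 10 log₁₀(B) + NF + SNR_min
= −174 + 72.33 + 3.39 + 15.2
= −83.08 dBm → −83.1 dBm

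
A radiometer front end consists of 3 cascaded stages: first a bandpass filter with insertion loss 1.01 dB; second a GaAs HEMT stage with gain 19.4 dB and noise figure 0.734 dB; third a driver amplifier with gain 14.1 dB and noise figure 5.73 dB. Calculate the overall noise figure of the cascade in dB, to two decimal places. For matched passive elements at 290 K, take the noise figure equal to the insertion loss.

1.86 dB

Convert to linear (a loss of L dB is a gain of −L dB): F_i = 10^(NF_i/10), G_i = 10^(G_i,dB/10)
  Stage 1: F_1 = 10^(1.01/10) = 1.262, G_1 = 10^(−1.01/10) = 0.7925
  Stage 2: F_2 = 10^(0.734/10) = 1.184, G_2 = 10^(19.4/10) = 87.10
  Stage 3: F_3 = 10^(5.73/10) = 3.741, G_3 = 10^(14.1/10) = 25.70
Friis cascade:
  F = 1.262 + (1.184 − 1)/0.7925 + (3.741 − 1)/69.02 = 1.534
NF = 10 log₁₀(1.534) = 1.86 dB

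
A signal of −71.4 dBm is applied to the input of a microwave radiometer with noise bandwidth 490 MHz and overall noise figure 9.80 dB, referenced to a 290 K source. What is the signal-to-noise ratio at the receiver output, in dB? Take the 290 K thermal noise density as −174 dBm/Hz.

Noise floor: N = −174 + 10 log₁₀(B) + NF
10 log₁₀(4.90×10⁸) = 86.9 dB
N = −174 + 86.9 + 9.80 = −77.30 dBm
SNR = P_sig − N = −71.4 − (−77.30) = 5.90 dB → 5.9 dB

5.9 dB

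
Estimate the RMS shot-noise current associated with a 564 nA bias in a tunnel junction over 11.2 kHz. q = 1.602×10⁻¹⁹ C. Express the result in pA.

I_n = √(2qI·B)
2qI·B = 2 × 1.602×10⁻¹⁹ × 5.64×10⁻⁷ × 1.12×10⁴ = 2.02×10⁻²¹ A²
I_n = √(2.02×10⁻²¹) = 4.50×10⁻¹¹ A = 45.0 pA

45.0 pA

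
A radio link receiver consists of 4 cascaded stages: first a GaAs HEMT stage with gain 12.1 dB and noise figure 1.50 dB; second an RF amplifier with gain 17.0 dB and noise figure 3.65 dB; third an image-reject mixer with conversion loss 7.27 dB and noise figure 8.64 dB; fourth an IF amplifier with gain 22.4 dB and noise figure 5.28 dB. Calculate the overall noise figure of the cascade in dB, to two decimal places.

1.81 dB

Convert to linear (a loss of L dB is a gain of −L dB): F_i = 10^(NF_i/10), G_i = 10^(G_i,dB/10)
  Stage 1: F_1 = 10^(1.50/10) = 1.413, G_1 = 10^(12.1/10) = 16.22
  Stage 2: F_2 = 10^(3.65/10) = 2.317, G_2 = 10^(17.0/10) = 50.12
  Stage 3: F_3 = 10^(8.64/10) = 7.311, G_3 = 10^(−7.27/10) = 0.1875
  Stage 4: F_4 = 10^(5.28/10) = 3.373, G_4 = 10^(22.4/10) = 173.8
Friis cascade:
  F = 1.413 + (2.317 − 1)/16.22 + (7.311 − 1)/812.8 + (3.373 − 1)/152.4 = 1.517
NF = 10 log₁₀(1.517) = 1.81 dB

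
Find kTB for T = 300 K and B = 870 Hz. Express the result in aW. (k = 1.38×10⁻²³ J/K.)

P_n = kTB = 1.38×10⁻²³ × 300 × 8.70×10² = 3.60×10⁻¹⁸ W = 3.60 aW

3.60 aW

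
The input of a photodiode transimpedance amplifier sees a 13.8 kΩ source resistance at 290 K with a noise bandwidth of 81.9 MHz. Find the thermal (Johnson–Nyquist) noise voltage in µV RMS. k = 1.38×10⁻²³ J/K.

135 µV

V_n = √(4kTRB)
4kTRB = 4 × 1.38×10⁻²³ × 290 × 1.38×10⁴ × 8.19×10⁷ = 1.81×10⁻⁸ V²
V_n = √(1.81×10⁻⁸) = 1.35×10⁻⁴ V = 135 µV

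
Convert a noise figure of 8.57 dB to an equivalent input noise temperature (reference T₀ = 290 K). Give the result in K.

1796 K

F = 10^(8.57/10) = 7.19449
T_e = (F − 1)·T₀ = (7.19449 − 1) × 290 = 1796 K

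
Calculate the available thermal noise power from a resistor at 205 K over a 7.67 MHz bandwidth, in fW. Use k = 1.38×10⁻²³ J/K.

P_n = kTB = 1.38×10⁻²³ × 205 × 7.67×10⁶ = 2.17×10⁻¹⁴ W = 21.7 fW

21.7 fW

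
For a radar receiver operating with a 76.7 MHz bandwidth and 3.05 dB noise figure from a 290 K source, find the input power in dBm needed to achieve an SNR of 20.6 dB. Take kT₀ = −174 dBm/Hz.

−71.5 dBm

Sensitivity = −174 + 10 log₁₀(B) + NF + SNR_min
= −174 + 78.85 + 3.05 + 20.6
= −71.50 dBm → −71.5 dBm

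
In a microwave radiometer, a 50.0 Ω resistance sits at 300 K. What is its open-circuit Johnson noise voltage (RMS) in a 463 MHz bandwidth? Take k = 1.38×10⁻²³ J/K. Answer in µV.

19.6 µV

V_n = √(4kTRB)
4kTRB = 4 × 1.38×10⁻²³ × 300 × 5.00×10¹ × 4.63×10⁸ = 3.83×10⁻¹⁰ V²
V_n = √(3.83×10⁻¹⁰) = 1.96×10⁻⁵ V = 19.6 µV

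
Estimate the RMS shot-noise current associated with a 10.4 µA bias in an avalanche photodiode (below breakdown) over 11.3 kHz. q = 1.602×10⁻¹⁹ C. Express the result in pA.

194 pA

I_n = √(2qI·B)
2qI·B = 2 × 1.602×10⁻¹⁹ × 1.04×10⁻⁵ × 1.13×10⁴ = 3.77×10⁻²⁰ A²
I_n = √(3.77×10⁻²⁰) = 1.94×10⁻¹⁰ A = 194 pA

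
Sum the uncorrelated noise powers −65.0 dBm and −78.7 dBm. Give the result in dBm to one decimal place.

Convert to linear, add, convert back:
P₁ = 3.16×10⁻¹⁰ W, P₂ = 1.35×10⁻¹¹ W
P_tot = 3.30×10⁻¹⁰ W → 10 log₁₀(P_tot / 10⁻³) = −64.8 dBm

−64.8 dBm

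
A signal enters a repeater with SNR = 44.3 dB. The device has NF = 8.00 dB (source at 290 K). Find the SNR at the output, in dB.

36.30 dB

By definition F = SNR_in/SNR_out, so in dB: SNR_out = SNR_in − NF
SNR_out = 44.3 − 8.00 = 36.30 dB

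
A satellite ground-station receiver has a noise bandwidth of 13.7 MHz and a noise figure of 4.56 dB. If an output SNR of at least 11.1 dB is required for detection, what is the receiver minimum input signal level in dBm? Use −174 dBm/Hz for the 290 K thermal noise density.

Sensitivity = −174 + 10 log₁₀(B) + NF + SNR_min
= −174 + 71.37 + 4.56 + 11.1
= −86.97 dBm → −87.0 dBm

−87.0 dBm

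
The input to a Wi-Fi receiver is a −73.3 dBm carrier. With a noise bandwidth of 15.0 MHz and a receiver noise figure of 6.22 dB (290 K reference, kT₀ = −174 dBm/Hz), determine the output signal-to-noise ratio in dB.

Noise floor: N = −174 + 10 log₁₀(B) + NF
10 log₁₀(1.50×10⁷) = 71.76 dB
N = −174 + 71.76 + 6.22 = −96.02 dBm
SNR = P_sig − N = −73.3 − (−96.02) = 22.72 dB → 22.7 dB

22.7 dB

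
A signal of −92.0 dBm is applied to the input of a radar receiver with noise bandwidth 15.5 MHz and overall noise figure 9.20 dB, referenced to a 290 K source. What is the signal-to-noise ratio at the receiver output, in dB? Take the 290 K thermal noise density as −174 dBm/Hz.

Noise floor: N = −174 + 10 log₁₀(B) + NF
10 log₁₀(1.55×10⁷) = 71.9 dB
N = −174 + 71.9 + 9.20 = −92.90 dBm
SNR = P_sig − N = −92.0 − (−92.90) = 0.90 dB → 0.9 dB

0.9 dB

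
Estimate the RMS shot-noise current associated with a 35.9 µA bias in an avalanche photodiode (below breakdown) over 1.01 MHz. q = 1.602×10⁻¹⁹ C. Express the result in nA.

3.41 nA

I_n = √(2qI·B)
2qI·B = 2 × 1.602×10⁻¹⁹ × 3.59×10⁻⁵ × 1.01×10⁶ = 1.16×10⁻¹⁷ A²
I_n = √(1.16×10⁻¹⁷) = 3.41×10⁻⁹ A = 3.41 nA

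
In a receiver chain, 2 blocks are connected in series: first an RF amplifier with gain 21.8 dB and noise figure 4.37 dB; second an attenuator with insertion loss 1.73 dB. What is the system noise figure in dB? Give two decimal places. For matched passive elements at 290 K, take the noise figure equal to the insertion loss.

4.38 dB

Convert to linear (a loss of L dB is a gain of −L dB): F_i = 10^(NF_i/10), G_i = 10^(G_i,dB/10)
  Stage 1: F_1 = 10^(4.37/10) = 2.735, G_1 = 10^(21.8/10) = 151.4
  Stage 2: F_2 = 10^(1.73/10) = 1.489, G_2 = 10^(−1.73/10) = 0.6714
Friis cascade:
  F = 2.735 + (1.489 − 1)/151.4 = 2.739
NF = 10 log₁₀(2.739) = 4.38 dB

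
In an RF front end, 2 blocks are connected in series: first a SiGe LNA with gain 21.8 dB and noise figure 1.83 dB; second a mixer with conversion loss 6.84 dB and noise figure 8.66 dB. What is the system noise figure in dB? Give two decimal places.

Convert to linear (a loss of L dB is a gain of −L dB): F_i = 10^(NF_i/10), G_i = 10^(G_i,dB/10)
  Stage 1: F_1 = 10^(1.83/10) = 1.524, G_1 = 10^(21.8/10) = 151.4
  Stage 2: F_2 = 10^(8.66/10) = 7.345, G_2 = 10^(−6.84/10) = 0.2070
Friis cascade:
  F = 1.524 + (7.345 − 1)/151.4 = 1.566
NF = 10 log₁₀(1.566) = 1.95 dB

1.95 dB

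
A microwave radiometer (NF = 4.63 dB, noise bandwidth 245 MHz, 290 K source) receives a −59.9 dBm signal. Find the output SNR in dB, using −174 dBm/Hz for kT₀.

Noise floor: N = −174 + 10 log₁₀(B) + NF
10 log₁₀(2.45×10⁸) = 83.89 dB
N = −174 + 83.89 + 4.63 = −85.48 dBm
SNR = P_sig − N = −59.9 − (−85.48) = 25.58 dB → 25.6 dB

25.6 dB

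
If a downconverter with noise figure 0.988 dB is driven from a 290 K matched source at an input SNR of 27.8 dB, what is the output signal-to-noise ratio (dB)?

26.812 dB

By definition F = SNR_in/SNR_out, so in dB: SNR_out = SNR_in − NF
SNR_out = 27.8 − 0.988 = 26.812 dB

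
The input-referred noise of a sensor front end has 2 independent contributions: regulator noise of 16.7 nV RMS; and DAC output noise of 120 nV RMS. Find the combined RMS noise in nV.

121 nV

Uncorrelated sources add in power (mean-square): V_tot = √(ΣV_i²)
V_tot = √[(1.67×10⁻⁸)² + (1.20×10⁻⁷)²] = 1.21×10⁻⁷ V = 121 nV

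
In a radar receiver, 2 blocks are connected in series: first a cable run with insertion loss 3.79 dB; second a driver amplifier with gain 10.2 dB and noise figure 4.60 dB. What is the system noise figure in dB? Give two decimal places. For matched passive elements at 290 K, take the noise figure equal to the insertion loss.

Convert to linear (a loss of L dB is a gain of −L dB): F_i = 10^(NF_i/10), G_i = 10^(G_i,dB/10)
  Stage 1: F_1 = 10^(3.79/10) = 2.393, G_1 = 10^(−3.79/10) = 0.4178
  Stage 2: F_2 = 10^(4.60/10) = 2.884, G_2 = 10^(10.2/10) = 10.47
Friis cascade:
  F = 2.393 + (2.884 − 1)/0.4178 = 6.902
NF = 10 log₁₀(6.902) = 8.39 dB

8.39 dB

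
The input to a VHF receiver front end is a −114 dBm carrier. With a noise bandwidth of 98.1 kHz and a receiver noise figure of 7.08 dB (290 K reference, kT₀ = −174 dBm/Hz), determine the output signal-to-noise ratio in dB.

3.0 dB

Noise floor: N = −174 + 10 log₁₀(B) + NF
10 log₁₀(9.81×10⁴) = 49.92 dB
N = −174 + 49.92 + 7.08 = −117.00 dBm
SNR = P_sig − N = −114 − (−117.00) = 3.00 dB → 3.0 dB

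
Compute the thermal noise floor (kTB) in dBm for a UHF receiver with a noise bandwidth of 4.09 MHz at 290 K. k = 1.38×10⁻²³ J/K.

−107.9 dBm

P_n = kTB = 1.38×10⁻²³ × 290 × 4.09×10⁶ = 1.64×10⁻¹⁴ W
In dBm: 10 log₁₀(1.64×10⁻¹⁴ / 10⁻³) = −107.9 dBm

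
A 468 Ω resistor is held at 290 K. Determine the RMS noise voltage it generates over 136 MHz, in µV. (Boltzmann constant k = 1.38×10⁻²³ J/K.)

31.9 µV

V_n = √(4kTRB)
4kTRB = 4 × 1.38×10⁻²³ × 290 × 4.68×10² × 1.36×10⁸ = 1.02×10⁻⁹ V²
V_n = √(1.02×10⁻⁹) = 3.19×10⁻⁵ V = 31.9 µV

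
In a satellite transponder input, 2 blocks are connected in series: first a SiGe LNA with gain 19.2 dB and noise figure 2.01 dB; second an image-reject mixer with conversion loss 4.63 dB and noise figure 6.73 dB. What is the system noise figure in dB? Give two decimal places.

2.13 dB

Convert to linear (a loss of L dB is a gain of −L dB): F_i = 10^(NF_i/10), G_i = 10^(G_i,dB/10)
  Stage 1: F_1 = 10^(2.01/10) = 1.589, G_1 = 10^(19.2/10) = 83.18
  Stage 2: F_2 = 10^(6.73/10) = 4.710, G_2 = 10^(−4.63/10) = 0.3443
Friis cascade:
  F = 1.589 + (4.710 − 1)/83.18 = 1.633
NF = 10 log₁₀(1.633) = 2.13 dB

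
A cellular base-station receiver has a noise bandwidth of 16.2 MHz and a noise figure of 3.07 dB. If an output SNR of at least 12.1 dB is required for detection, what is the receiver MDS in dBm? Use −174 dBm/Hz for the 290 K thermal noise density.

Sensitivity = −174 + 10 log₁₀(B) + NF + SNR_min
= −174 + 72.1 + 3.07 + 12.1
= −86.73 dBm → −86.7 dBm

−86.7 dBm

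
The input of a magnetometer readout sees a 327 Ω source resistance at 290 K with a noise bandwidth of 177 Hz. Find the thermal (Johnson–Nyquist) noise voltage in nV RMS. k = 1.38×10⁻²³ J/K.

30.4 nV

V_n = √(4kTRB)
4kTRB = 4 × 1.38×10⁻²³ × 290 × 3.27×10² × 1.77×10² = 9.27×10⁻¹⁶ V²
V_n = √(9.27×10⁻¹⁶) = 3.04×10⁻⁸ V = 30.4 nV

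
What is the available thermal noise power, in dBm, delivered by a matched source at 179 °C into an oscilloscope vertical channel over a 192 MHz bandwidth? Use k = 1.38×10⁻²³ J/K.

−89.2 dBm

T = 179 °C + 273.15 = 452.15 K
P_n = kTB = 1.38×10⁻²³ × 452.15 × 1.92×10⁸ = 1.20×10⁻¹² W
In dBm: 10 log₁₀(1.20×10⁻¹² / 10⁻³) = −89.2 dBm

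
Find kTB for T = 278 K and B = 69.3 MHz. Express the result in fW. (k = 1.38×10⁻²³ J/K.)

P_n = kTB = 1.38×10⁻²³ × 278 × 6.93×10⁷ = 2.66×10⁻¹³ W = 266 fW

266 fW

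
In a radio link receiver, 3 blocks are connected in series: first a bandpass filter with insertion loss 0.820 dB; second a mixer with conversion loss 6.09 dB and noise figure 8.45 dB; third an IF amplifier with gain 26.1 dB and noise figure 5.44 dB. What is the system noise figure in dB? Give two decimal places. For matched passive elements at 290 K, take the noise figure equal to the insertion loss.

Convert to linear (a loss of L dB is a gain of −L dB): F_i = 10^(NF_i/10), G_i = 10^(G_i,dB/10)
  Stage 1: F_1 = 10^(0.820/10) = 1.208, G_1 = 10^(−0.820/10) = 0.8279
  Stage 2: F_2 = 10^(8.45/10) = 6.998, G_2 = 10^(−6.09/10) = 0.2460
  Stage 3: F_3 = 10^(5.44/10) = 3.499, G_3 = 10^(26.1/10) = 407.4
Friis cascade:
  F = 1.208 + (6.998 − 1)/0.8279 + (3.499 − 1)/0.2037 = 20.72
NF = 10 log₁₀(20.72) = 13.16 dB

13.16 dB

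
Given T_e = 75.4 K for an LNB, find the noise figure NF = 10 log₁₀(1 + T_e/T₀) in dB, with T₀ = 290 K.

1.00 dB

F = 1 + T_e/T₀ = 1 + 75.4/290 = 1.26
NF = 10 log₁₀(1.26) = 1.00 dB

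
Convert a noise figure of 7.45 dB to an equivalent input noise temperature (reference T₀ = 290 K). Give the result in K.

1322 K

F = 10^(7.45/10) = 5.55904
T_e = (F − 1)·T₀ = (5.55904 − 1) × 290 = 1322 K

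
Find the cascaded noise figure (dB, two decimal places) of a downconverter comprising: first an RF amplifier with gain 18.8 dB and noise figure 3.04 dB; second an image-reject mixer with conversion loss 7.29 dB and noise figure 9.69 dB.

3.27 dB

Convert to linear (a loss of L dB is a gain of −L dB): F_i = 10^(NF_i/10), G_i = 10^(G_i,dB/10)
  Stage 1: F_1 = 10^(3.04/10) = 2.014, G_1 = 10^(18.8/10) = 75.86
  Stage 2: F_2 = 10^(9.69/10) = 9.311, G_2 = 10^(−7.29/10) = 0.1866
Friis cascade:
  F = 2.014 + (9.311 − 1)/75.86 = 2.123
NF = 10 log₁₀(2.123) = 3.27 dB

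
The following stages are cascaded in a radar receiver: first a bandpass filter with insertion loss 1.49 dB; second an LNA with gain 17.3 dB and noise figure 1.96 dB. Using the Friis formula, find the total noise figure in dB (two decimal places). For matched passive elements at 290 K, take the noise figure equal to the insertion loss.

3.45 dB

Convert to linear (a loss of L dB is a gain of −L dB): F_i = 10^(NF_i/10), G_i = 10^(G_i,dB/10)
  Stage 1: F_1 = 10^(1.49/10) = 1.409, G_1 = 10^(−1.49/10) = 0.7096
  Stage 2: F_2 = 10^(1.96/10) = 1.570, G_2 = 10^(17.3/10) = 53.70
Friis cascade:
  F = 1.409 + (1.570 − 1)/0.7096 = 2.213
NF = 10 log₁₀(2.213) = 3.45 dB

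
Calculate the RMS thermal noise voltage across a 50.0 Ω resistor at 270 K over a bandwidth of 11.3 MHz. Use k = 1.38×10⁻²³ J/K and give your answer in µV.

2.90 µV

V_n = √(4kTRB)
4kTRB = 4 × 1.38×10⁻²³ × 270 × 5.00×10¹ × 1.13×10⁷ = 8.42×10⁻¹² V²
V_n = √(8.42×10⁻¹²) = 2.90×10⁻⁶ V = 2.90 µV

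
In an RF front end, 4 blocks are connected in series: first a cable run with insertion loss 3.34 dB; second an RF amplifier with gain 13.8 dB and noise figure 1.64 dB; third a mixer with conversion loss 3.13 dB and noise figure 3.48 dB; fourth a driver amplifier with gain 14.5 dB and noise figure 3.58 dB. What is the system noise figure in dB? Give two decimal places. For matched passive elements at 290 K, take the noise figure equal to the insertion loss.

5.43 dB

Convert to linear (a loss of L dB is a gain of −L dB): F_i = 10^(NF_i/10), G_i = 10^(G_i,dB/10)
  Stage 1: F_1 = 10^(3.34/10) = 2.158, G_1 = 10^(−3.34/10) = 0.4634
  Stage 2: F_2 = 10^(1.64/10) = 1.459, G_2 = 10^(13.8/10) = 23.99
  Stage 3: F_3 = 10^(3.48/10) = 2.228, G_3 = 10^(−3.13/10) = 0.4864
  Stage 4: F_4 = 10^(3.58/10) = 2.280, G_4 = 10^(14.5/10) = 28.18
Friis cascade:
  F = 2.158 + (1.459 − 1)/0.4634 + (2.228 − 1)/11.12 + (2.280 − 1)/5.408 = 3.495
NF = 10 log₁₀(3.495) = 5.43 dB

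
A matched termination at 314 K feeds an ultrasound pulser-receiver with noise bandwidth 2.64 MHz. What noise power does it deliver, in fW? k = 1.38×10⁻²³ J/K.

P_n = kTB = 1.38×10⁻²³ × 314 × 2.64×10⁶ = 1.14×10⁻¹⁴ W = 11.4 fW

11.4 fW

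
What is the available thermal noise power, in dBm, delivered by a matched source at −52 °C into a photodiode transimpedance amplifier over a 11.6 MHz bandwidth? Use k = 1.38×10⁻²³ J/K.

−104.5 dBm

T = −52 °C + 273.15 = 221.15 K
P_n = kTB = 1.38×10⁻²³ × 221.15 × 1.16×10⁷ = 3.54×10⁻¹⁴ W
In dBm: 10 log₁₀(3.54×10⁻¹⁴ / 10⁻³) = −104.5 dBm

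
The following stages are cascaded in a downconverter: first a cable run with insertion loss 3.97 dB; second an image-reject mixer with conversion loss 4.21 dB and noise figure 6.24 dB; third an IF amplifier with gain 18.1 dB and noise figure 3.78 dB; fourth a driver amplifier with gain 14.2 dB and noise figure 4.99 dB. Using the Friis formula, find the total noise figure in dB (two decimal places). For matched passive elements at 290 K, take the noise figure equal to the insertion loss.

Convert to linear (a loss of L dB is a gain of −L dB): F_i = 10^(NF_i/10), G_i = 10^(G_i,dB/10)
  Stage 1: F_1 = 10^(3.97/10) = 2.495, G_1 = 10^(−3.97/10) = 0.4009
  Stage 2: F_2 = 10^(6.24/10) = 4.207, G_2 = 10^(−4.21/10) = 0.3793
  Stage 3: F_3 = 10^(3.78/10) = 2.388, G_3 = 10^(18.1/10) = 64.57
  Stage 4: F_4 = 10^(4.99/10) = 3.155, G_4 = 10^(14.2/10) = 26.30
Friis cascade:
  F = 2.495 + (4.207 − 1)/0.4009 + (2.388 − 1)/0.1521 + (3.155 − 1)/9.817 = 19.84
NF = 10 log₁₀(19.84) = 12.98 dB

12.98 dB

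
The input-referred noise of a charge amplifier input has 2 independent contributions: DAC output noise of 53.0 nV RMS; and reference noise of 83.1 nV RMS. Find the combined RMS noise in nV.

Uncorrelated sources add in power (mean-square): V_tot = √(ΣV_i²)
V_tot = √[(5.30×10⁻⁸)² + (8.31×10⁻⁸)²] = 9.86×10⁻⁸ V = 98.6 nV

98.6 nV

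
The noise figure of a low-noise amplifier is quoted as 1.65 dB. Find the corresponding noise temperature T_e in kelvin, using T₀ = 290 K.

134 K

F = 10^(1.65/10) = 1.46218
T_e = (F − 1)·T₀ = (1.46218 − 1) × 290 = 134 K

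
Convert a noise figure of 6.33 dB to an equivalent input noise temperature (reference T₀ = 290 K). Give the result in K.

956 K

F = 10^(6.33/10) = 4.29536
T_e = (F − 1)·T₀ = (4.29536 − 1) × 290 = 956 K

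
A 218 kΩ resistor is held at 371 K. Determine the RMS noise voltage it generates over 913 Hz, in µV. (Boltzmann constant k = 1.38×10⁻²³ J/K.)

V_n = √(4kTRB)
4kTRB = 4 × 1.38×10⁻²³ × 371 × 2.18×10⁵ × 9.13×10² = 4.08×10⁻¹² V²
V_n = √(4.08×10⁻¹²) = 2.02×10⁻⁶ V = 2.02 µV

2.02 µV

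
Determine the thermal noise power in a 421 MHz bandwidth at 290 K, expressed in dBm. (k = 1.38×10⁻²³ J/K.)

P_n = kTB = 1.38×10⁻²³ × 290 × 4.21×10⁸ = 1.68×10⁻¹² W
In dBm: 10 log₁₀(1.68×10⁻¹² / 10⁻³) = −87.7 dBm

−87.7 dBm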